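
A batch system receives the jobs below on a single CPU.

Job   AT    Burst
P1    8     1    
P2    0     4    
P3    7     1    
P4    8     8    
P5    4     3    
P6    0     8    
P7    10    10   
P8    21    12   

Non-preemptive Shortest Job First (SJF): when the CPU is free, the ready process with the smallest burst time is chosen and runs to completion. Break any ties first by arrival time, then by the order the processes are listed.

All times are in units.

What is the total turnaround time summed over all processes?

94

Gantt: | P2 0-4 | P5 4-7 | P3 7-8 | P1 8-9 | P6 9-17 | P4 17-25 | P7 25-35 | P8 35-47 |
Completion: P1=9  P2=4  P3=8  P4=25  P5=7  P6=17  P7=35  P8=47
Turnaround = completion − arrival: P1=1, P2=4, P3=1, P4=17, P5=3, P6=17, P7=25, P8=26
Total turnaround = 1 + 4 + 1 + 17 + 3 + 17 + 25 + 26 = 94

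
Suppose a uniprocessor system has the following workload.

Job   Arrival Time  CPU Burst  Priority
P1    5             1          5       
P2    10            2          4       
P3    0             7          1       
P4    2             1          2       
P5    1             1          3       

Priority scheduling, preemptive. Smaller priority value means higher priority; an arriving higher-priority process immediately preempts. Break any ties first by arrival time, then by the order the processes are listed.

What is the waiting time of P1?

4

Timeline: | P3 0-7 | P4 7-8 | P5 8-9 | P1 9-10 | P2 10-12 |
Completion: P1=10  P2=12  P3=7  P4=8  P5=9
Turnaround (C−A): P1=5  P2=2  P3=7  P4=6  P5=8
Waiting(P1) = turnaround − burst = 5 − 1 = 4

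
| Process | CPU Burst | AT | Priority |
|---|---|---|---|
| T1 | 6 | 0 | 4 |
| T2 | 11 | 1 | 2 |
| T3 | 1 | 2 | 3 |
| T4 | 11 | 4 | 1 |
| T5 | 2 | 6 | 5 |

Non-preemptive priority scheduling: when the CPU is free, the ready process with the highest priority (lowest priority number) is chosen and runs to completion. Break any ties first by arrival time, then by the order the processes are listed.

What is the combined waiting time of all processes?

67

Timeline: | T1 0-6 | T4 6-17 | T2 17-28 | T3 28-29 | T5 29-31 |
Completion: T1=6  T2=28  T3=29  T4=17  T5=31
Turnaround (C−A): T1=6  T2=27  T3=27  T4=13  T5=25
Waiting = turnaround − burst: T1=0, T2=16, T3=26, T4=2, T5=23
Total waiting = 0 + 16 + 26 + 2 + 23 = 67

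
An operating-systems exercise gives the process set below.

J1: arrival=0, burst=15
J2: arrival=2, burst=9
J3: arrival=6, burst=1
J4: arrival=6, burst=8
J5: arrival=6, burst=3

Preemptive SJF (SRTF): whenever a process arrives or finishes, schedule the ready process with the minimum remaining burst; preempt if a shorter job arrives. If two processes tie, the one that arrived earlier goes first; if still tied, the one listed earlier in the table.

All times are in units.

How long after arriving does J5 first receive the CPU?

Timeline: | J1 0-2 | J2 2-6 | J3 6-7 | J5 7-10 | J2 10-15 | J4 15-23 | J1 23-36 |
Completion: J1=36  J2=15  J3=7  J4=23  J5=10
Turnaround (C−A): J1=36  J2=13  J3=1  J4=17  J5=4
Response(J5) = first start − arrival = 7 − 6 = 1

1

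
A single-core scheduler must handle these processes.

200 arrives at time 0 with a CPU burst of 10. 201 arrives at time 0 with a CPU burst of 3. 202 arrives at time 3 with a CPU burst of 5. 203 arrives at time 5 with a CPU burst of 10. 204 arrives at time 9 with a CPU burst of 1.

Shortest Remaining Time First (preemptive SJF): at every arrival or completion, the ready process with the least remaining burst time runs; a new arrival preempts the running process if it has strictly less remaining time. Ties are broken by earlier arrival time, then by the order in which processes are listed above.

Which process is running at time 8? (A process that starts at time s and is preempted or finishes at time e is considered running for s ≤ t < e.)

Timeline: | 201 0-3 | 202 3-8 | 200 8-9 | 204 9-10 | 200 10-19 | 203 19-29 |
Completion: 200=19  201=3  202=8  203=29  204=10
Turnaround (C−A): 200=19  201=3  202=5  203=24  204=1

200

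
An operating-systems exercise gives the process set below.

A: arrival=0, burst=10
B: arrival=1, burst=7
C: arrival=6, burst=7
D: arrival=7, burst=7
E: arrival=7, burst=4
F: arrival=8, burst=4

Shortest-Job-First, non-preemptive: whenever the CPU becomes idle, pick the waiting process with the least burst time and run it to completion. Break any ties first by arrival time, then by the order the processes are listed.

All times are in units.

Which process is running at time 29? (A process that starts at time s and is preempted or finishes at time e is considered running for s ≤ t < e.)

C

Gantt: | A 0-10 | E 10-14 | F 14-18 | B 18-25 | C 25-32 | D 32-39 |
Completion: A=10  B=25  C=32  D=39  E=14  F=18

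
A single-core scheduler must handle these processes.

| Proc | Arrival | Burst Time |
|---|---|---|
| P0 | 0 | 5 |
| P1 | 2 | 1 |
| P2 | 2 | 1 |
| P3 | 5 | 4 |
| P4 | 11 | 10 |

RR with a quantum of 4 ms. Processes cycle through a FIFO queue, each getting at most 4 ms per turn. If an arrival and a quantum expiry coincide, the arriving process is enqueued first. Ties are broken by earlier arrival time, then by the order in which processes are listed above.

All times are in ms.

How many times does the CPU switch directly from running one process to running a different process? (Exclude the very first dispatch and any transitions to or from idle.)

Schedule: | P0 0-4 | P1 4-5 | P2 5-6 | P0 6-7 | P3 7-11 | P4 11-21 |
Completion: P0=7  P1=5  P2=6  P3=11  P4=21
Turnaround (C−A): P0=7  P1=3  P2=4  P3=6  P4=10

5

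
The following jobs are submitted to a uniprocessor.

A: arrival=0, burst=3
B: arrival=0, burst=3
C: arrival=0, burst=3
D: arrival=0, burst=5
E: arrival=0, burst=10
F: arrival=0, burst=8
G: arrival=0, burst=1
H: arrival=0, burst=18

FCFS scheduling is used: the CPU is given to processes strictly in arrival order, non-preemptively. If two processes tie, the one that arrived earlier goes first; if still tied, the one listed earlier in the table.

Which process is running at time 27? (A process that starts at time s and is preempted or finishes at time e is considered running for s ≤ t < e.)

Schedule: | A 0-3 | B 3-6 | C 6-9 | D 9-14 | E 14-24 | F 24-32 | G 32-33 | H 33-51 |
Completion: A=3  B=6  C=9  D=14  E=24  F=32  G=33  H=51
Turnaround (C−A): A=3  B=6  C=9  D=14  E=24  F=32  G=33  H=51

F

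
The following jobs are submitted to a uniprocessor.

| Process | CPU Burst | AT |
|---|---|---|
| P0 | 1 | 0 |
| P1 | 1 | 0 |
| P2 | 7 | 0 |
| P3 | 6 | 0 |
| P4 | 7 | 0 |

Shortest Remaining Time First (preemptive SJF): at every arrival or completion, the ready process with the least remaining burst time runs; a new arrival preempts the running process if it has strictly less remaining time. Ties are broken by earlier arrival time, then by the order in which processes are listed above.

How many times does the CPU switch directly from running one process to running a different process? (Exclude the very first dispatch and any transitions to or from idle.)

Schedule: | P0 0-1 | P1 1-2 | P3 2-8 | P2 8-15 | P4 15-22 |
Completion: P0=1  P1=2  P2=15  P3=8  P4=22

4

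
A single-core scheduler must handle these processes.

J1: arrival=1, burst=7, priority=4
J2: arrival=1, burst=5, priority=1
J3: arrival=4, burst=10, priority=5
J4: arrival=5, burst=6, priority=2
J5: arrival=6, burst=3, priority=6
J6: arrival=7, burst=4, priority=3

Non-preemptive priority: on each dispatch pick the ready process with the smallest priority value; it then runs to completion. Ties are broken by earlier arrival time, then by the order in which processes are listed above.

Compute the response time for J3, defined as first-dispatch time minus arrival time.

19

Timeline: | idle 0-1 | J2 1-6 | J4 6-12 | J6 12-16 | J1 16-23 | J3 23-33 | J5 33-36 |
Completion: J1=23  J2=6  J3=33  J4=12  J5=36  J6=16
Turnaround (C−A): J1=22  J2=5  J3=29  J4=7  J5=30  J6=9
Response(J3) = first start − arrival = 23 − 4 = 19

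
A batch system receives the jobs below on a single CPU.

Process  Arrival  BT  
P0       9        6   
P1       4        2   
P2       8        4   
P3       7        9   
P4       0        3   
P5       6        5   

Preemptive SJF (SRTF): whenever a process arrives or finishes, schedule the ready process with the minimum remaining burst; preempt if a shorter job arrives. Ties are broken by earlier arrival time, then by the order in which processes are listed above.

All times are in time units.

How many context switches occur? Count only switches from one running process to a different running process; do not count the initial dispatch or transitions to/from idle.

Timeline: | P4 0-3 | idle 3-4 | P1 4-6 | P5 6-11 | P2 11-15 | P0 15-21 | P3 21-30 |
Completion: P0=21  P1=6  P2=15  P3=30  P4=3  P5=11
Turnaround (C−A): P0=12  P1=2  P2=7  P3=23  P4=3  P5=5

4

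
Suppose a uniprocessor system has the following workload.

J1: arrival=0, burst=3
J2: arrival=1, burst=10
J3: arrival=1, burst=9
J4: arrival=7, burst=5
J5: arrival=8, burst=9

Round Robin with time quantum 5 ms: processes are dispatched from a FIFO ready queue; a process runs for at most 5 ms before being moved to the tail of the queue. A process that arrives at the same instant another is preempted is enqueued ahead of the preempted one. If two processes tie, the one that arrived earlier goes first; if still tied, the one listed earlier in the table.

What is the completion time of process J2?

Gantt: | J1 0-3 | J2 3-8 | J3 8-13 | J4 13-18 | J5 18-23 | J2 23-28 | J3 28-32 | J5 32-36 |
Completion: J1=3  J2=28  J3=32  J4=18  J5=36
Turnaround (C−A): J1=3  J2=27  J3=31  J4=11  J5=28

28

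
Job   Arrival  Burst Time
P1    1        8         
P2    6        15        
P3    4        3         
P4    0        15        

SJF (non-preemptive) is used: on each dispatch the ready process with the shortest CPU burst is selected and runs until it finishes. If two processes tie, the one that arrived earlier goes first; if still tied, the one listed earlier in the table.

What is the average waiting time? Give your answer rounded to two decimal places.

12.00

Gantt: | P4 0-15 | P3 15-18 | P1 18-26 | P2 26-41 |
Completion: P1=26  P2=41  P3=18  P4=15
Waiting times: P1=17, P2=20, P3=11, P4=0
Average waiting = (17+20+11+0) / 4 = 48/4 = 12.00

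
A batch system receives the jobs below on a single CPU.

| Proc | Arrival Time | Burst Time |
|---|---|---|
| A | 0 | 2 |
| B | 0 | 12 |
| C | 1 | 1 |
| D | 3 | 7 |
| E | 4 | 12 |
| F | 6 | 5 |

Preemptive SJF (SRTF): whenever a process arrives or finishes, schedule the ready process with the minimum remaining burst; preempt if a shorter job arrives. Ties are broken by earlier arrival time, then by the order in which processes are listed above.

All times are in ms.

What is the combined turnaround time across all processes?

82

Timeline: | A 0-2 | C 2-3 | D 3-10 | F 10-15 | B 15-27 | E 27-39 |
Completion: A=2  B=27  C=3  D=10  E=39  F=15
Turnaround = completion − arrival: A=2, B=27, C=2, D=7, E=35, F=9
Total turnaround = 2 + 27 + 2 + 7 + 35 + 9 = 82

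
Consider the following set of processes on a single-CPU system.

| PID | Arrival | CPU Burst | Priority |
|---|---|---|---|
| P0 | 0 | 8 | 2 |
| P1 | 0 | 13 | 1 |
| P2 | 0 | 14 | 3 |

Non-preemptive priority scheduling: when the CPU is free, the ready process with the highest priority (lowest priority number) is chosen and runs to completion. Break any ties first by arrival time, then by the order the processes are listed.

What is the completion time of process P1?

13

Timeline: | P1 0-13 | P0 13-21 | P2 21-35 |
Completion: P0=21  P1=13  P2=35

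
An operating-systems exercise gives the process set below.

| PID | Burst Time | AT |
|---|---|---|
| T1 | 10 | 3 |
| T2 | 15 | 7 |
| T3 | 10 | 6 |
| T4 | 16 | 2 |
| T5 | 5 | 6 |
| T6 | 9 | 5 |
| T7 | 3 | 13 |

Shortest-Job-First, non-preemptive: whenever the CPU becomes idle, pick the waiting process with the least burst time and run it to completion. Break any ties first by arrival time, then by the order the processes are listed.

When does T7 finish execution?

Timeline: | idle 0-2 | T4 2-18 | T7 18-21 | T5 21-26 | T6 26-35 | T1 35-45 | T3 45-55 | T2 55-70 |
Completion: T1=45  T2=70  T3=55  T4=18  T5=26  T6=35  T7=21
Turnaround (C−A): T1=42  T2=63  T3=49  T4=16  T5=20  T6=30  T7=8

21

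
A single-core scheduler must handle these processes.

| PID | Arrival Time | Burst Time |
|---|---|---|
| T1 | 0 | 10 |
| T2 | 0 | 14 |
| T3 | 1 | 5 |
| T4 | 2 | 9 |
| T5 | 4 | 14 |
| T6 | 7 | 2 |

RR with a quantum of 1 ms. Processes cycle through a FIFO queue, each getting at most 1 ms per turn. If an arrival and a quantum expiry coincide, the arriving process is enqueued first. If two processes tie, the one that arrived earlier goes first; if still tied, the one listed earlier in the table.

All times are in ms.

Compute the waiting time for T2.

38

Timeline: | T1 0-1 | T2 1-2 | T3 2-3 | T1 3-4 | T4 4-5 | T2 5-6 | T3 6-7 | T5 7-8 | T1 8-9 | T4 9-10 | T2 10-11 | T6 11-12 | T3 12-13 | T5 13-14 | T1 14-15 | T4 15-16 | T2 16-17 | T6 17-18 | T3 18-19 | T5 19-20 | T1 20-21 | T4 21-22 | T2 22-23 | T3 23-24 | T5 24-25 | T1 25-26 | T4 26-27 | T2 27-28 | T5 28-29 | T1 29-30 | T4 30-31 | T2 31-32 | T5 32-33 | T1 33-34 | T4 34-35 | T2 35-36 | T5 36-37 | T1 37-38 | T4 38-39 | T2 39-40 | T5 40-41 | T1 41-42 | T4 42-43 | T2 43-44 | T5 44-45 | T2 45-46 | T5 46-47 | T2 47-48 | T5 48-49 | T2 49-50 | T5 50-51 | T2 51-52 | T5 52-54 |
Completion: T1=42  T2=52  T3=24  T4=43  T5=54  T6=18
Turnaround (C−A): T1=42  T2=52  T3=23  T4=41  T5=50  T6=11
Waiting(T2) = turnaround − burst = 52 − 14 = 38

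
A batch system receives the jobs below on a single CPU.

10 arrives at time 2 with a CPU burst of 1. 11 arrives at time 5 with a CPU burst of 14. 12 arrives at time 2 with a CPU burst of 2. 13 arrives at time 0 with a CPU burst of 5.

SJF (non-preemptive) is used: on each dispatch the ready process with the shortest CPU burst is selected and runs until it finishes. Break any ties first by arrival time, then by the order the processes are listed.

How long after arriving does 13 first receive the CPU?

0

Schedule: | 13 0-5 | 10 5-6 | 12 6-8 | 11 8-22 |
Completion: 10=6  11=22  12=8  13=5
Response(13) = first start − arrival = 0 − 0 = 0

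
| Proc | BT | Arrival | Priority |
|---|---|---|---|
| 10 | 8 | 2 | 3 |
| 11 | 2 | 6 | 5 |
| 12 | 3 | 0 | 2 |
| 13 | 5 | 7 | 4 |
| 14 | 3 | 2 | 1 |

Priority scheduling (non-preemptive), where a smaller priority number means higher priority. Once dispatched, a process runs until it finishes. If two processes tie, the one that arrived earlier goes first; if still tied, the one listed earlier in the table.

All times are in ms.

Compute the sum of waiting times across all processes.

Schedule: | 12 0-3 | 14 3-6 | 10 6-14 | 13 14-19 | 11 19-21 |
Completion: 10=14  11=21  12=3  13=19  14=6
Turnaround (C−A): 10=12  11=15  12=3  13=12  14=4
Waiting = turnaround − burst: 10=4, 11=13, 12=0, 13=7, 14=1
Total waiting = 4 + 13 + 0 + 7 + 1 = 25

25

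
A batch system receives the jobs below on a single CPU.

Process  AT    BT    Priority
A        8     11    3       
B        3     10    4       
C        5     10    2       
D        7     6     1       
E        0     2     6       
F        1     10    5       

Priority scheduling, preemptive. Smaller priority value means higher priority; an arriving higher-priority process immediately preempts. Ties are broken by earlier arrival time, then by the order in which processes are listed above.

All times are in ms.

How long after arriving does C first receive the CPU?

Timeline: | E 0-1 | F 1-3 | B 3-5 | C 5-7 | D 7-13 | C 13-21 | A 21-32 | B 32-40 | F 40-48 | E 48-49 |
Completion: A=32  B=40  C=21  D=13  E=49  F=48
Turnaround (C−A): A=24  B=37  C=16  D=6  E=49  F=47
Response(C) = first start − arrival = 5 − 5 = 0

0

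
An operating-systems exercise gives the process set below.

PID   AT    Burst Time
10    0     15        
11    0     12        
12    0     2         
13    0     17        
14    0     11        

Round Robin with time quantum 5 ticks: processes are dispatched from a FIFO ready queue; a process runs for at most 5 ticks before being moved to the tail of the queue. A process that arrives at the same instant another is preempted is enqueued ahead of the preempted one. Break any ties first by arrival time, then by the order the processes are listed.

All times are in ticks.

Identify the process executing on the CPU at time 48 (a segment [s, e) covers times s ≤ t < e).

Gantt: | 10 0-5 | 11 5-10 | 12 10-12 | 13 12-17 | 14 17-22 | 10 22-27 | 11 27-32 | 13 32-37 | 14 37-42 | 10 42-47 | 11 47-49 | 13 49-54 | 14 54-55 | 13 55-57 |
Completion: 10=47  11=49  12=12  13=57  14=55

11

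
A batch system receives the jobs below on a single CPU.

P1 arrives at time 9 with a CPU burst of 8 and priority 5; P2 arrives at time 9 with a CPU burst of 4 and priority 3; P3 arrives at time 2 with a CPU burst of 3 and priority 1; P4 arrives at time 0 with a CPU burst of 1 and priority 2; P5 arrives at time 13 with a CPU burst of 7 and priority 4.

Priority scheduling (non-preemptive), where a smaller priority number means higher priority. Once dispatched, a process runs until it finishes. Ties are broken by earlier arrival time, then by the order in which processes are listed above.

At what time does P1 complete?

Timeline: | P4 0-1 | idle 1-2 | P3 2-5 | idle 5-9 | P2 9-13 | P5 13-20 | P1 20-28 |
Completion: P1=28  P2=13  P3=5  P4=1  P5=20
Turnaround (C−A): P1=19  P2=4  P3=3  P4=1  P5=7

28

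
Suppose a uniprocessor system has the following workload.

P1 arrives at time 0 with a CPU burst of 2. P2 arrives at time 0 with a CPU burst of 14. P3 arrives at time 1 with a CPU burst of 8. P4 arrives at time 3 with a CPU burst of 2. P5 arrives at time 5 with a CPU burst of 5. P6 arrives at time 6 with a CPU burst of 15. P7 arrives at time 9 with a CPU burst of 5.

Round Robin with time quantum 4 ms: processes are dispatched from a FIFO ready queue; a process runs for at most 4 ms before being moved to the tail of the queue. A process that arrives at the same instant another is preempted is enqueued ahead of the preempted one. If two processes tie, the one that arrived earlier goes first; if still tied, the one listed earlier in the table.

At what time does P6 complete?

Timeline: | P1 0-2 | P2 2-6 | P3 6-10 | P4 10-12 | P5 12-16 | P6 16-20 | P2 20-24 | P7 24-28 | P3 28-32 | P5 32-33 | P6 33-37 | P2 37-41 | P7 41-42 | P6 42-46 | P2 46-48 | P6 48-51 |
Completion: P1=2  P2=48  P3=32  P4=12  P5=33  P6=51  P7=42

51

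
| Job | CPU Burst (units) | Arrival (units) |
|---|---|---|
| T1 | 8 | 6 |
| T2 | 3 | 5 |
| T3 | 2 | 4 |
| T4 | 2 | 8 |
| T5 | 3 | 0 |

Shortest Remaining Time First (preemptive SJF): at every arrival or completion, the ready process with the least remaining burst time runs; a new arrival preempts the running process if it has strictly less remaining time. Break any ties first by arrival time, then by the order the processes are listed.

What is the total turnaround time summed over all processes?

25

Schedule: | T5 0-3 | idle 3-4 | T3 4-6 | T2 6-9 | T4 9-11 | T1 11-19 |
Completion: T1=19  T2=9  T3=6  T4=11  T5=3
Turnaround (C−A): T1=13  T2=4  T3=2  T4=3  T5=3
Turnaround = completion − arrival: T1=13, T2=4, T3=2, T4=3, T5=3
Total turnaround = 13 + 4 + 2 + 3 + 3 = 25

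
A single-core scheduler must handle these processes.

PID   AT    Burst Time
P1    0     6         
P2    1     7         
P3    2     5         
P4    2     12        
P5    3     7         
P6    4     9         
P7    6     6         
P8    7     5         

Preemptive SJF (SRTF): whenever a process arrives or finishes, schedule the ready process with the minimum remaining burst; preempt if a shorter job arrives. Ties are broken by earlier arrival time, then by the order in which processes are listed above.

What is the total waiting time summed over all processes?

Schedule: | P1 0-6 | P3 6-11 | P8 11-16 | P7 16-22 | P2 22-29 | P5 29-36 | P6 36-45 | P4 45-57 |
Completion: P1=6  P2=29  P3=11  P4=57  P5=36  P6=45  P7=22  P8=16
Waiting = turnaround − burst: P1=0, P2=21, P3=4, P4=43, P5=26, P6=32, P7=10, P8=4
Total waiting = 0 + 21 + 4 + 43 + 26 + 32 + 10 + 4 = 140

140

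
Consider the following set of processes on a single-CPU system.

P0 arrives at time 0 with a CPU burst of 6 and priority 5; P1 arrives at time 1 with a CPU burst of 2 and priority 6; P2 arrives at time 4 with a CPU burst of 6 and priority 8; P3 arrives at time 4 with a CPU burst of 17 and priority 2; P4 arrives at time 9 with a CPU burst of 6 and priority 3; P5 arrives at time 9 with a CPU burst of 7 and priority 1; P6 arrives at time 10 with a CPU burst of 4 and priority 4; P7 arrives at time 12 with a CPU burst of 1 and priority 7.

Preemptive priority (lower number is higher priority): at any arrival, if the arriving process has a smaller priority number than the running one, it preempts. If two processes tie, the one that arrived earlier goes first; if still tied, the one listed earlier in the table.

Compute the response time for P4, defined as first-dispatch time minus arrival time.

Timeline: | P0 0-4 | P3 4-9 | P5 9-16 | P3 16-28 | P4 28-34 | P6 34-38 | P0 38-40 | P1 40-42 | P7 42-43 | P2 43-49 |
Completion: P0=40  P1=42  P2=49  P3=28  P4=34  P5=16  P6=38  P7=43
Turnaround (C−A): P0=40  P1=41  P2=45  P3=24  P4=25  P5=7  P6=28  P7=31
Response(P4) = first start − arrival = 28 − 9 = 19

19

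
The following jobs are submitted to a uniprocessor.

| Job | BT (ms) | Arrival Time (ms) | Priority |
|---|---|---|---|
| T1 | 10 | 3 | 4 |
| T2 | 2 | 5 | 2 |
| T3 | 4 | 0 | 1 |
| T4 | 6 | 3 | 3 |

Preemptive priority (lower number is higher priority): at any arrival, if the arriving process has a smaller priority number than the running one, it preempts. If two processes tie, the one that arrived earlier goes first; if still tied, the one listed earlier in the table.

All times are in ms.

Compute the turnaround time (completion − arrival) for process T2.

2

Timeline: | T3 0-4 | T4 4-5 | T2 5-7 | T4 7-12 | T1 12-22 |
Completion: T1=22  T2=7  T3=4  T4=12
Turnaround(T2) = completion − arrival = 7 − 5 = 2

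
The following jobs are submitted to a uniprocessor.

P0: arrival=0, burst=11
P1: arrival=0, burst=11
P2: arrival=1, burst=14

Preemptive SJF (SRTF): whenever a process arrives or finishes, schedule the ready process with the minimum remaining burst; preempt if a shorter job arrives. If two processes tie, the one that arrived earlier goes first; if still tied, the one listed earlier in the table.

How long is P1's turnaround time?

Gantt: | P0 0-11 | P1 11-22 | P2 22-36 |
Completion: P0=11  P1=22  P2=36
Turnaround (C−A): P0=11  P1=22  P2=35
Turnaround(P1) = completion − arrival = 22 − 0 = 22

22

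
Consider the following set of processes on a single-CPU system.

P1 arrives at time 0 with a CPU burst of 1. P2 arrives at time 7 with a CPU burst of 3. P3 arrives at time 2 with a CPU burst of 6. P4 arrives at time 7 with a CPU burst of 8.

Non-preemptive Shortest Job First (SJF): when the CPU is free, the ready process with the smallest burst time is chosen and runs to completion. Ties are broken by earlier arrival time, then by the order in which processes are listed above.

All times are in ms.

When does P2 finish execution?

11

Gantt: | P1 0-1 | idle 1-2 | P3 2-8 | P2 8-11 | P4 11-19 |
Completion: P1=1  P2=11  P3=8  P4=19
Turnaround (C−A): P1=1  P2=4  P3=6  P4=12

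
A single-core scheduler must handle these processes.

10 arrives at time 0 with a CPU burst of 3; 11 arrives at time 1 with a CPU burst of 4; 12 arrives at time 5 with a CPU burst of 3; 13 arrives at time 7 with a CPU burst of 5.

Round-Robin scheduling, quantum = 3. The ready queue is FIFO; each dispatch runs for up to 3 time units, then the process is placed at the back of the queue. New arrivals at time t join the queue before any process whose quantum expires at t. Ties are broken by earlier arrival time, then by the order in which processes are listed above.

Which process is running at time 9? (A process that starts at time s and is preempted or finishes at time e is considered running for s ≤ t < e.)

Gantt: | 10 0-3 | 11 3-6 | 12 6-9 | 11 9-10 | 13 10-15 |
Completion: 10=3  11=10  12=9  13=15
Turnaround (C−A): 10=3  11=9  12=4  13=8

11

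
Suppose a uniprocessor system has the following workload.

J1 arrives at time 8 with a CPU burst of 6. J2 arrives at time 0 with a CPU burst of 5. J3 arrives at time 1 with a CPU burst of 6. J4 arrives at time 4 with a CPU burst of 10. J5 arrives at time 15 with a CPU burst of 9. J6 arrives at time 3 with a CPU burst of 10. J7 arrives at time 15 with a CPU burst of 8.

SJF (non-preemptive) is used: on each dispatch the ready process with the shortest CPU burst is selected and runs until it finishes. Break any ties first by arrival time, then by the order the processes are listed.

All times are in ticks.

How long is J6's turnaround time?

Gantt: | J2 0-5 | J3 5-11 | J1 11-17 | J7 17-25 | J5 25-34 | J6 34-44 | J4 44-54 |
Completion: J1=17  J2=5  J3=11  J4=54  J5=34  J6=44  J7=25
Turnaround (C−A): J1=9  J2=5  J3=10  J4=50  J5=19  J6=41  J7=10
Turnaround(J6) = completion − arrival = 44 − 3 = 41

41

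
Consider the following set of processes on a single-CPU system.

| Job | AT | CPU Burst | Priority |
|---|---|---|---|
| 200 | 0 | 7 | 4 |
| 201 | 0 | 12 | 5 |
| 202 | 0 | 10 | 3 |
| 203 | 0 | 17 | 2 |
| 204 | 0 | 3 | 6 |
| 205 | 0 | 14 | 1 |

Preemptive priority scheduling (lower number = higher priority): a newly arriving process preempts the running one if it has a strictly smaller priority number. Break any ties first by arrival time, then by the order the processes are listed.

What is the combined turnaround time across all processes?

257

Timeline: | 205 0-14 | 203 14-31 | 202 31-41 | 200 41-48 | 201 48-60 | 204 60-63 |
Completion: 200=48  201=60  202=41  203=31  204=63  205=14
Turnaround (C−A): 200=48  201=60  202=41  203=31  204=63  205=14
Turnaround = completion − arrival: 200=48, 201=60, 202=41, 203=31, 204=63, 205=14
Total turnaround = 48 + 60 + 41 + 31 + 63 + 14 = 257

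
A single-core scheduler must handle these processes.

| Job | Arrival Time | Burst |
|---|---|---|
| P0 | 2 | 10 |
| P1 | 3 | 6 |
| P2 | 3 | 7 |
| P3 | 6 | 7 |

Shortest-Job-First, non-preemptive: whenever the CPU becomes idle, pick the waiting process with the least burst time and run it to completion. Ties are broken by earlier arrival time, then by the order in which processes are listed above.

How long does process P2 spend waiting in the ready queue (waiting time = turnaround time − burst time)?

Schedule: | idle 0-2 | P0 2-12 | P1 12-18 | P2 18-25 | P3 25-32 |
Completion: P0=12  P1=18  P2=25  P3=32
Waiting(P2) = turnaround − burst = 22 − 7 = 15

15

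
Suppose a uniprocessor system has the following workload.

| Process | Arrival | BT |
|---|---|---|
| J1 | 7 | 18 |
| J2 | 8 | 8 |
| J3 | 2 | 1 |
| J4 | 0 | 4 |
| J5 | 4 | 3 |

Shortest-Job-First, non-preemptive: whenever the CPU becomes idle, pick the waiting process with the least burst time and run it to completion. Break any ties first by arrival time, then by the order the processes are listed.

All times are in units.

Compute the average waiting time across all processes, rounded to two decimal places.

Timeline: | J4 0-4 | J3 4-5 | J5 5-8 | J2 8-16 | J1 16-34 |
Completion: J1=34  J2=16  J3=5  J4=4  J5=8
Turnaround (C−A): J1=27  J2=8  J3=3  J4=4  J5=4
Waiting times: J1=9, J2=0, J3=2, J4=0, J5=1
Average waiting = (9+0+2+0+1) / 5 = 12/5 = 2.40

2.40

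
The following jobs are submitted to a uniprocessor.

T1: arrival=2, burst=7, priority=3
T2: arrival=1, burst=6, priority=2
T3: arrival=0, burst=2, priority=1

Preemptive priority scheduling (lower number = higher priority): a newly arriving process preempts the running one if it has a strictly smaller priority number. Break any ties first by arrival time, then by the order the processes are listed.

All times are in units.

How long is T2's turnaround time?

7

Gantt: | T3 0-2 | T2 2-8 | T1 8-15 |
Completion: T1=15  T2=8  T3=2
Turnaround(T2) = completion − arrival = 8 − 1 = 7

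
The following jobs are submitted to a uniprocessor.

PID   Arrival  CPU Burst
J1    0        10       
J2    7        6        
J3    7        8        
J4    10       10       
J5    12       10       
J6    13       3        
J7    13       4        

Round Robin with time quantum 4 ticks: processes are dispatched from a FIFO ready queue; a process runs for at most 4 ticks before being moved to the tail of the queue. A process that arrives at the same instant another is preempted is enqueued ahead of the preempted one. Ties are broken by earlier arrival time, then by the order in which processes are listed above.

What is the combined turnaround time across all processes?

189

Timeline: | J1 0-8 | J2 8-12 | J3 12-16 | J1 16-18 | J4 18-22 | J5 22-26 | J2 26-28 | J6 28-31 | J7 31-35 | J3 35-39 | J4 39-43 | J5 43-47 | J4 47-49 | J5 49-51 |
Completion: J1=18  J2=28  J3=39  J4=49  J5=51  J6=31  J7=35
Turnaround (C−A): J1=18  J2=21  J3=32  J4=39  J5=39  J6=18  J7=22
Turnaround = completion − arrival: J1=18, J2=21, J3=32, J4=39, J5=39, J6=18, J7=22
Total turnaround = 18 + 21 + 32 + 39 + 39 + 18 + 22 = 189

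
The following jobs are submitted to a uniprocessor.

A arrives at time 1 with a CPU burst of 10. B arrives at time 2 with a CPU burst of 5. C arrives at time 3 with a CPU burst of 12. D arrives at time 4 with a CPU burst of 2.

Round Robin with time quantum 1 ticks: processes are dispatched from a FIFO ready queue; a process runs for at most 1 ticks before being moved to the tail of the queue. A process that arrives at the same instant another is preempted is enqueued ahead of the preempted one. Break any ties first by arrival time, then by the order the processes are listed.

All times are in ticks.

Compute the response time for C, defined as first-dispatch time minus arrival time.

Gantt: | idle 0-1 | A 1-2 | B 2-3 | A 3-4 | C 4-5 | B 5-6 | D 6-7 | A 7-8 | C 8-9 | B 9-10 | D 10-11 | A 11-12 | C 12-13 | B 13-14 | A 14-15 | C 15-16 | B 16-17 | A 17-18 | C 18-19 | A 19-20 | C 20-21 | A 21-22 | C 22-23 | A 23-24 | C 24-25 | A 25-26 | C 26-30 |
Completion: A=26  B=17  C=30  D=11
Response(C) = first start − arrival = 4 − 3 = 1

1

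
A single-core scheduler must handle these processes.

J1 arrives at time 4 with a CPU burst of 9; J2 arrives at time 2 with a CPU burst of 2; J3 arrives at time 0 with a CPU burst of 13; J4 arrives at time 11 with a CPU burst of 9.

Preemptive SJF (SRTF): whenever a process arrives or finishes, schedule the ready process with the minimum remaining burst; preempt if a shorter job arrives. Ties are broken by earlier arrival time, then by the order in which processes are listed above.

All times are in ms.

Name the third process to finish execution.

J4

Schedule: | J3 0-2 | J2 2-4 | J1 4-13 | J4 13-22 | J3 22-33 |
Completion: J1=13  J2=4  J3=33  J4=22
Finish order: J2 → J1 → J4 → J3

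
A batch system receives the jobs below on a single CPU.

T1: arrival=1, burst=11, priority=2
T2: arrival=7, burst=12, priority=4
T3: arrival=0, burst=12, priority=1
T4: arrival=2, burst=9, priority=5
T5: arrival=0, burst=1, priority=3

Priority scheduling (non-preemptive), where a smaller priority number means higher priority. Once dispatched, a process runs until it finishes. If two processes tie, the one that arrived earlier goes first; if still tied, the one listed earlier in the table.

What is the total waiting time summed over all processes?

Schedule: | T3 0-12 | T1 12-23 | T5 23-24 | T2 24-36 | T4 36-45 |
Completion: T1=23  T2=36  T3=12  T4=45  T5=24
Waiting = turnaround − burst: T1=11, T2=17, T3=0, T4=34, T5=23
Total waiting = 11 + 17 + 0 + 34 + 23 = 85

85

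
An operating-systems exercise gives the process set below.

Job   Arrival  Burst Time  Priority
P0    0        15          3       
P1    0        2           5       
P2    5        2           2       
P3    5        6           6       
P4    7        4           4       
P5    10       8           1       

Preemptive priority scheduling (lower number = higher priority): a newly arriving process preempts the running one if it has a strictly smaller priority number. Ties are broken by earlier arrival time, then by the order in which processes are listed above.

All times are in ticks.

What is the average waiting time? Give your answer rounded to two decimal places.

Timeline: | P0 0-5 | P2 5-7 | P0 7-10 | P5 10-18 | P0 18-25 | P4 25-29 | P1 29-31 | P3 31-37 |
Completion: P0=25  P1=31  P2=7  P3=37  P4=29  P5=18
Turnaround (C−A): P0=25  P1=31  P2=2  P3=32  P4=22  P5=8
Waiting times: P0=10, P1=29, P2=0, P3=26, P4=18, P5=0
Average waiting = (10+29+0+26+18+0) / 6 = 83/6 = 13.83

13.83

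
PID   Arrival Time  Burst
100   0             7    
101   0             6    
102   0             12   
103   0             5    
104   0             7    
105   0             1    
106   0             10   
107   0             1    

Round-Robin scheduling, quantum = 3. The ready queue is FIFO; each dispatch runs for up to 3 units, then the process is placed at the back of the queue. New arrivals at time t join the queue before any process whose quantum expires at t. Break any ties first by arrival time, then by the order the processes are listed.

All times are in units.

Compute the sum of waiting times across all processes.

221

Timeline: | 100 0-3 | 101 3-6 | 102 6-9 | 103 9-12 | 104 12-15 | 105 15-16 | 106 16-19 | 107 19-20 | 100 20-23 | 101 23-26 | 102 26-29 | 103 29-31 | 104 31-34 | 106 34-37 | 100 37-38 | 102 38-41 | 104 41-42 | 106 42-45 | 102 45-48 | 106 48-49 |
Completion: 100=38  101=26  102=48  103=31  104=42  105=16  106=49  107=20
Waiting = turnaround − burst: 100=31, 101=20, 102=36, 103=26, 104=35, 105=15, 106=39, 107=19
Total waiting = 31 + 20 + 36 + 26 + 35 + 15 + 39 + 19 = 221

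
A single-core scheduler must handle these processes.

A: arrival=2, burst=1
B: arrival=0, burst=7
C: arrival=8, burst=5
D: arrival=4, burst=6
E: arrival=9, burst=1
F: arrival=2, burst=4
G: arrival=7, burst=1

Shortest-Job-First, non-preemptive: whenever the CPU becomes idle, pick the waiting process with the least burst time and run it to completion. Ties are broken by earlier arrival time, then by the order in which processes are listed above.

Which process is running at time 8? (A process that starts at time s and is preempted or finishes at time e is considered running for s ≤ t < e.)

Schedule: | B 0-7 | A 7-8 | G 8-9 | E 9-10 | F 10-14 | C 14-19 | D 19-25 |
Completion: A=8  B=7  C=19  D=25  E=10  F=14  G=9

G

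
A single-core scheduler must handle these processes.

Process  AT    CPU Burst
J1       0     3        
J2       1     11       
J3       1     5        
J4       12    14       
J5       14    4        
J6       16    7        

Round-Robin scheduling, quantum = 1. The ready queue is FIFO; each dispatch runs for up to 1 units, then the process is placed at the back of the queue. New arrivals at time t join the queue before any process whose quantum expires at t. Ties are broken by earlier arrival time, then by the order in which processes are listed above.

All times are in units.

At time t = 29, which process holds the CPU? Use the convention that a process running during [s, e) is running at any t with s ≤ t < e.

J2

Timeline: | J1 0-1 | J2 1-2 | J3 2-3 | J1 3-4 | J2 4-5 | J3 5-6 | J1 6-7 | J2 7-8 | J3 8-9 | J2 9-10 | J3 10-11 | J2 11-12 | J3 12-13 | J4 13-14 | J2 14-15 | J5 15-16 | J4 16-17 | J2 17-18 | J6 18-19 | J5 19-20 | J4 20-21 | J2 21-22 | J6 22-23 | J5 23-24 | J4 24-25 | J2 25-26 | J6 26-27 | J5 27-28 | J4 28-29 | J2 29-30 | J6 30-31 | J4 31-32 | J2 32-33 | J6 33-34 | J4 34-35 | J6 35-36 | J4 36-37 | J6 37-38 | J4 38-44 |
Completion: J1=7  J2=33  J3=13  J4=44  J5=28  J6=38
Turnaround (C−A): J1=7  J2=32  J3=12  J4=32  J5=14  J6=22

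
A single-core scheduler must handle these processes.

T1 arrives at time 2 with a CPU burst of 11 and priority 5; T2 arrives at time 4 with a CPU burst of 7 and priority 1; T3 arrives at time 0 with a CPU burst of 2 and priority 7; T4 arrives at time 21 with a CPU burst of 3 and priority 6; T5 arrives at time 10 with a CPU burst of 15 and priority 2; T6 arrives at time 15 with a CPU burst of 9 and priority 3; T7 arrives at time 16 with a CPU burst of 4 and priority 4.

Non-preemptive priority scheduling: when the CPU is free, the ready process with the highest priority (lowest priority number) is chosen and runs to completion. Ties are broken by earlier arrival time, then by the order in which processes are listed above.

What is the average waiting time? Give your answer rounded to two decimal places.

13.43

Timeline: | T3 0-2 | T1 2-13 | T2 13-20 | T5 20-35 | T6 35-44 | T7 44-48 | T4 48-51 |
Completion: T1=13  T2=20  T3=2  T4=51  T5=35  T6=44  T7=48
Turnaround (C−A): T1=11  T2=16  T3=2  T4=30  T5=25  T6=29  T7=32
Waiting times: T1=0, T2=9, T3=0, T4=27, T5=10, T6=20, T7=28
Average waiting = (0+9+0+27+10+20+28) / 7 = 94/7 = 13.43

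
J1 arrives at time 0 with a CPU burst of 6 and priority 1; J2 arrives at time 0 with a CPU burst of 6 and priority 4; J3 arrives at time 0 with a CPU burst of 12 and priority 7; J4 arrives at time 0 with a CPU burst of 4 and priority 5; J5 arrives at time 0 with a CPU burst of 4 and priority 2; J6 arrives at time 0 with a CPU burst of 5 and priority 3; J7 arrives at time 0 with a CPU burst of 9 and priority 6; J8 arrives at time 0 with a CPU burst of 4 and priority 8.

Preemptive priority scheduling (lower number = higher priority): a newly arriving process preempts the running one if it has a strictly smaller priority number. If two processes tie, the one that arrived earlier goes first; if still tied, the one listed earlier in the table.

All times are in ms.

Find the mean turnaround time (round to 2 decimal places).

Timeline: | J1 0-6 | J5 6-10 | J6 10-15 | J2 15-21 | J4 21-25 | J7 25-34 | J3 34-46 | J8 46-50 |
Completion: J1=6  J2=21  J3=46  J4=25  J5=10  J6=15  J7=34  J8=50
Turnaround times: J1=6, J2=21, J3=46, J4=25, J5=10, J6=15, J7=34, J8=50
Average turnaround = (6+21+46+25+10+15+34+50) / 8 = 207/8 = 25.88

25.88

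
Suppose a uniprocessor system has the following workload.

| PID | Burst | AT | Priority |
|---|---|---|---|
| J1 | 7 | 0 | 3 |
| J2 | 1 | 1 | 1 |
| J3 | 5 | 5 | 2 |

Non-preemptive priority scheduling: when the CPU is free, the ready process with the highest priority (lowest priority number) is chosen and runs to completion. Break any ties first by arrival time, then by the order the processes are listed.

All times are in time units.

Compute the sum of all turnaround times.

Gantt: | J1 0-7 | J2 7-8 | J3 8-13 |
Completion: J1=7  J2=8  J3=13
Turnaround = completion − arrival: J1=7, J2=7, J3=8
Total turnaround = 7 + 7 + 8 = 22

22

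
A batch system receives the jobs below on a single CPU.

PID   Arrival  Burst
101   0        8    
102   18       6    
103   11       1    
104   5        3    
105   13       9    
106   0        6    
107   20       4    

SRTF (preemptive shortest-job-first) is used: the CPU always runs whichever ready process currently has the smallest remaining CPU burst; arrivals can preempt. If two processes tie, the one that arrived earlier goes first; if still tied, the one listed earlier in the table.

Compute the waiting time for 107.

Schedule: | 106 0-6 | 104 6-9 | 101 9-11 | 103 11-12 | 101 12-18 | 102 18-24 | 107 24-28 | 105 28-37 |
Completion: 101=18  102=24  103=12  104=9  105=37  106=6  107=28
Waiting(107) = turnaround − burst = 8 − 4 = 4

4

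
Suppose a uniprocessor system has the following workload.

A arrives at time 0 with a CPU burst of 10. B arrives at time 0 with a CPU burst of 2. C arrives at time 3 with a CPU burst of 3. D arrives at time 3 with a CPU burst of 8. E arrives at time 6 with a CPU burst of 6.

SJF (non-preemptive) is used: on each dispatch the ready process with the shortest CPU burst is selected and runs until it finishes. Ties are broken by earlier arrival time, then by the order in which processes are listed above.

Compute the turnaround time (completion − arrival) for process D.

26

Timeline: | B 0-2 | A 2-12 | C 12-15 | E 15-21 | D 21-29 |
Completion: A=12  B=2  C=15  D=29  E=21
Turnaround (C−A): A=12  B=2  C=12  D=26  E=15
Turnaround(D) = completion − arrival = 29 − 3 = 26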